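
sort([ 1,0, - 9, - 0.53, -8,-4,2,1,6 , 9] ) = [ - 9, - 8 , - 4 ,-0.53 , 0,1,1, 2,6,9]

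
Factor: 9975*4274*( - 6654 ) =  - 283680980100=- 2^2*3^2*5^2*7^1*  19^1*1109^1*2137^1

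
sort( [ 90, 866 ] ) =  [90,866 ]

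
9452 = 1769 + 7683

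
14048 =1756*8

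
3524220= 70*50346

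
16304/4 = 4076  =  4076.00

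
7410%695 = 460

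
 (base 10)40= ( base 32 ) 18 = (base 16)28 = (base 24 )1G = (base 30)1A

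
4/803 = 4/803 = 0.00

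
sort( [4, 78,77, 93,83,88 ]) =[ 4,77,78 , 83,  88 , 93]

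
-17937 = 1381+-19318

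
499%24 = 19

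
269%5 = 4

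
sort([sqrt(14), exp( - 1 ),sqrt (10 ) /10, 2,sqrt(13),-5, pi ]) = [ - 5,sqrt(10 ) /10,exp ( - 1),2, pi,sqrt( 13),  sqrt(14)]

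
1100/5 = 220 =220.00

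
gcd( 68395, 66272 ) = 1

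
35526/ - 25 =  - 1422 + 24/25 = - 1421.04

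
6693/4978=6693/4978 = 1.34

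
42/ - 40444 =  - 21/20222= - 0.00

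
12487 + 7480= 19967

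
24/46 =12/23 = 0.52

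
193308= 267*724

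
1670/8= 208+3/4 = 208.75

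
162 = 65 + 97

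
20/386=10/193 = 0.05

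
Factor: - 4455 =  - 3^4*5^1*11^1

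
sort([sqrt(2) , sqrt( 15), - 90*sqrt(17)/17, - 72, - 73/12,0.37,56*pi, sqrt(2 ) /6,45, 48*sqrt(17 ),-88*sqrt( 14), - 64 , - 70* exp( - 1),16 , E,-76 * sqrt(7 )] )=[ - 88*sqrt(14), - 76*sqrt(7 ), - 72, - 64 ,-70*exp( - 1) , -90*sqrt(17)/17, - 73/12, sqrt(2 ) /6, 0.37,sqrt(2 ), E, sqrt(15 ), 16,45,  56*pi, 48*sqrt( 17)]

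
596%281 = 34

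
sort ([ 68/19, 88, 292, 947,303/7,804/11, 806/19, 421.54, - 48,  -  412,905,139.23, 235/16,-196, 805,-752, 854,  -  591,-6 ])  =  [ - 752, - 591, - 412, - 196, - 48,  -  6, 68/19, 235/16, 806/19,303/7, 804/11,88, 139.23,  292, 421.54, 805, 854, 905, 947]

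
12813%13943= 12813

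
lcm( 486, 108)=972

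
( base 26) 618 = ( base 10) 4090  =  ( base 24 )72A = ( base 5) 112330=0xffa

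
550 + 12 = 562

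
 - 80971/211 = - 384 + 53/211=- 383.75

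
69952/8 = 8744 = 8744.00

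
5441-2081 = 3360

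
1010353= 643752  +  366601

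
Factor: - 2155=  - 5^1*431^1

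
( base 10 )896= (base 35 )PL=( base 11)745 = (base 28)140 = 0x380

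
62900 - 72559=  - 9659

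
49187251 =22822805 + 26364446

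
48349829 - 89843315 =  - 41493486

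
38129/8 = 4766 + 1/8= 4766.12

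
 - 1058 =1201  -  2259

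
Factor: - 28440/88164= - 10/31 = - 2^1*5^1*31^( - 1 )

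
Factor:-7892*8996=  - 2^4*13^1*173^1*1973^1 =- 70996432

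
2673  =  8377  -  5704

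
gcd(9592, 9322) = 2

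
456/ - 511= - 456/511=- 0.89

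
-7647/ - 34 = 224+31/34 = 224.91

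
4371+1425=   5796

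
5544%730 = 434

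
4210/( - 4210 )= - 1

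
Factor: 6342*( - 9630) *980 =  - 59851990800 = - 2^4*3^3*5^2* 7^3*107^1*151^1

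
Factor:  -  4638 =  - 2^1*3^1*773^1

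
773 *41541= 32111193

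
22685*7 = 158795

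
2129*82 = 174578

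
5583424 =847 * 6592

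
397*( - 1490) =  - 591530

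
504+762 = 1266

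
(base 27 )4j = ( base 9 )151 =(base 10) 127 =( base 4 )1333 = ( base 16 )7f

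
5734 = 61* 94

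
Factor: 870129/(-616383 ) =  - 871/617 = - 13^1 * 67^1*617^( - 1)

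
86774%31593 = 23588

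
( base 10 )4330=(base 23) 846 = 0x10ea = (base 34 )3pc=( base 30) 4oa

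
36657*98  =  3592386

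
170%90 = 80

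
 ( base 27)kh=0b1000101101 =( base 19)1A6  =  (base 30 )ih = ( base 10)557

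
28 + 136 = 164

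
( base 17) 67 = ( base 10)109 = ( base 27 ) 41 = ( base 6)301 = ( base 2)1101101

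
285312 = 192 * 1486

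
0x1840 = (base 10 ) 6208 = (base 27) 8dp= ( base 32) 620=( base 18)112G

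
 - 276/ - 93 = 2  +  30/31 = 2.97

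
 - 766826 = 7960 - 774786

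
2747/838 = 2747/838 = 3.28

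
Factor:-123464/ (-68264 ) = 671/371  =  7^( - 1 )*11^1*53^( - 1 )*61^1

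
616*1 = 616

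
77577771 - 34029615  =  43548156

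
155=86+69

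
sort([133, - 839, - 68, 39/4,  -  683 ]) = [ - 839, - 683,-68 , 39/4,133]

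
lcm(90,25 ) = 450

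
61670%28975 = 3720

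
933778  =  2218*421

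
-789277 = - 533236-256041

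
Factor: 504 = 2^3*3^2*7^1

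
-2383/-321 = 2383/321 = 7.42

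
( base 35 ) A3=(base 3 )111002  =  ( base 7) 1013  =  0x161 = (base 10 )353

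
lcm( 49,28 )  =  196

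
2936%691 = 172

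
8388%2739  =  171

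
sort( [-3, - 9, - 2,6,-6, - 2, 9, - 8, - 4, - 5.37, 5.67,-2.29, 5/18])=[ - 9,  -  8, - 6, - 5.37,-4, - 3, - 2.29,  -  2, - 2, 5/18, 5.67,6, 9] 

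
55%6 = 1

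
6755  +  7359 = 14114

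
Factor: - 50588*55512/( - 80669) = 2^5 * 3^3*257^1*12647^1*80669^( - 1 )=2808241056/80669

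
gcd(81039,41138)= 1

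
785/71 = 11 + 4/71 = 11.06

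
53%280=53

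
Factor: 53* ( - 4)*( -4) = 848 = 2^4  *53^1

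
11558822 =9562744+1996078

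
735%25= 10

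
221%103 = 15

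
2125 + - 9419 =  - 7294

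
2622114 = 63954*41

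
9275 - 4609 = 4666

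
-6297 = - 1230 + -5067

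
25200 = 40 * 630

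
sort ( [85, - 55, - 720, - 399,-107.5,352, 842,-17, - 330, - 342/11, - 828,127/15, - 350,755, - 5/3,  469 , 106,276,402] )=[ - 828,-720 , - 399, - 350, - 330, - 107.5, - 55,-342/11,- 17, - 5/3,127/15, 85,  106, 276,  352 , 402, 469, 755,  842 ]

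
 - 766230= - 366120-400110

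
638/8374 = 319/4187 = 0.08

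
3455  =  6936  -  3481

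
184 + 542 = 726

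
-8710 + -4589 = -13299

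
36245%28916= 7329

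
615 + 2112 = 2727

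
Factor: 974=2^1*487^1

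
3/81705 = 1/27235 =0.00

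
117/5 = 23 + 2/5 = 23.40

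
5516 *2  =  11032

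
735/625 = 147/125 = 1.18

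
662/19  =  662/19= 34.84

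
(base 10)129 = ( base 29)4D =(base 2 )10000001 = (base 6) 333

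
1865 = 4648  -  2783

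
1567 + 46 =1613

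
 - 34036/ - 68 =500+9/17 = 500.53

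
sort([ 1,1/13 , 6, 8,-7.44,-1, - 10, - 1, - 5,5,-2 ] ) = [- 10, - 7.44, - 5, - 2, - 1,-1,1/13,1,5,6, 8 ] 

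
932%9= 5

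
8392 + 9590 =17982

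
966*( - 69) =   -  66654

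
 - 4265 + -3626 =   -  7891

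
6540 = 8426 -1886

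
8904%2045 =724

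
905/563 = 905/563 = 1.61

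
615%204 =3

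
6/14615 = 6/14615  =  0.00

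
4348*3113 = 13535324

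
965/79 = 12 + 17/79 = 12.22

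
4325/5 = 865 = 865.00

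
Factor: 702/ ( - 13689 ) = -2/39 = - 2^1* 3^( - 1 ) *13^( - 1 ) 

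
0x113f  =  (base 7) 15605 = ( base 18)db5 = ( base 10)4415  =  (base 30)4r5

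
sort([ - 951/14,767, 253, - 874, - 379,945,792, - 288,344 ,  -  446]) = [ - 874, - 446, - 379, - 288, - 951/14,253,344,767, 792,945]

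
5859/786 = 7  +  119/262  =  7.45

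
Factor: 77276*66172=5113507472 = 2^4*71^1 * 233^1*19319^1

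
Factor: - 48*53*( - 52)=2^6*3^1*13^1 * 53^1 = 132288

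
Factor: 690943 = 11^1*23^1*2731^1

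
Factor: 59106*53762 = 3177656772 = 2^2*3^1*9851^1*26881^1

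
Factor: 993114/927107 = 2^1 * 3^3*23^(-1)*53^1 * 173^( - 1)*233^(- 1 )*347^1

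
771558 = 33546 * 23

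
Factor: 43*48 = 2064 = 2^4*3^1*43^1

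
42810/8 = 5351+1/4  =  5351.25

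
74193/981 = 75  +  206/327 = 75.63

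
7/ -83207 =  - 1 + 83200/83207  =  -0.00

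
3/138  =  1/46 = 0.02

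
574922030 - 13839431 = 561082599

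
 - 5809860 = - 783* 7420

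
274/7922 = 137/3961 = 0.03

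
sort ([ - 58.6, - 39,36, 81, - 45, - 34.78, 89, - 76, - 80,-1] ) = [ - 80, - 76, - 58.6, - 45, -39, - 34.78,-1, 36, 81,89 ]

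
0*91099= 0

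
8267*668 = 5522356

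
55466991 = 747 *74253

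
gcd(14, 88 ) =2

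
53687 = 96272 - 42585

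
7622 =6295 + 1327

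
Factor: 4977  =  3^2 * 7^1*79^1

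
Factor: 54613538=2^1 *7^2*557281^1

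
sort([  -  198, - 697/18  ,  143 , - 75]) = [-198, - 75, - 697/18,143 ] 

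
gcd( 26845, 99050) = 35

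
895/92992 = 895/92992 = 0.01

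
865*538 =465370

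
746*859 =640814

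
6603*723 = 4773969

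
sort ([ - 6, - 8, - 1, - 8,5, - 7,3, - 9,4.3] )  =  [ - 9, - 8,  -  8, - 7, - 6, - 1,3, 4.3,5]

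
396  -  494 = -98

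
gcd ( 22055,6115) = 5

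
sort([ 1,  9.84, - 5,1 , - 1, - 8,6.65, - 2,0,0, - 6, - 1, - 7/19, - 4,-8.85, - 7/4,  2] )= [ - 8.85,- 8, - 6, - 5, - 4 , - 2, - 7/4,-1, - 1, - 7/19,0 , 0, 1, 1, 2, 6.65, 9.84 ]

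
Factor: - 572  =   - 2^2*11^1*13^1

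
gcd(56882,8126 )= 8126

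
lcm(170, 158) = 13430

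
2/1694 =1/847 = 0.00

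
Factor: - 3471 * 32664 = - 2^3*3^2 *13^1*89^1*1361^1= - 113376744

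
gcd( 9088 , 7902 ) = 2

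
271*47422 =12851362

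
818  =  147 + 671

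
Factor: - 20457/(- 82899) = 2273/9211 = 61^(-1 ) * 151^(-1)*2273^1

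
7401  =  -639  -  -8040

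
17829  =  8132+9697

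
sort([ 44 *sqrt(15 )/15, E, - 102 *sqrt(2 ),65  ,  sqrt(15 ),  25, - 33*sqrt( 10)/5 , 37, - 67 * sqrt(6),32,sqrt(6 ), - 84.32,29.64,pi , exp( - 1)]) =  [ - 67*sqrt ( 6), - 102*sqrt(2), - 84.32, -33*sqrt(10) /5,exp(-1),sqrt(6 ),E,  pi, sqrt(15 ),  44 * sqrt(15 ) /15, 25,29.64, 32, 37,  65 ] 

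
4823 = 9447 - 4624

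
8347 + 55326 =63673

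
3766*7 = 26362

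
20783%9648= 1487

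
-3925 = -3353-572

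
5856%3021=2835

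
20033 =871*23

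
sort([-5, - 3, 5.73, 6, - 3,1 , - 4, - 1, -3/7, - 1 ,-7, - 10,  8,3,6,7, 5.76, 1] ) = [ - 10, - 7, - 5, - 4, - 3,-3, - 1, - 1, - 3/7,1,1,  3, 5.73, 5.76,  6, 6, 7 , 8 ]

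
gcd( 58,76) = 2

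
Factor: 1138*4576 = 2^6*11^1*13^1*569^1  =  5207488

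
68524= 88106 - 19582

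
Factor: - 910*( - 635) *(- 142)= - 82054700=- 2^2*5^2 * 7^1*13^1*71^1*127^1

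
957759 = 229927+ 727832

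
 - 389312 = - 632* 616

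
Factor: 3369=3^1* 1123^1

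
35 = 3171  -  3136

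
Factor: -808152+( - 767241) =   -  1575393 = - 3^1*47^1*11173^1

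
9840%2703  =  1731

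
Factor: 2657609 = 2657609^1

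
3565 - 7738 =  - 4173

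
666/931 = 666/931 = 0.72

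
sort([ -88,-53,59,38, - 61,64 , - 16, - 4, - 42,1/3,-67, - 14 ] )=[ - 88, - 67,-61,-53, -42, - 16, - 14, - 4, 1/3,38, 59,64 ]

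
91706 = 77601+14105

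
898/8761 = 898/8761 = 0.10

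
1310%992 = 318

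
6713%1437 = 965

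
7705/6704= 1  +  1001/6704 = 1.15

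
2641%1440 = 1201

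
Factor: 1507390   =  2^1 *5^1*17^1*8867^1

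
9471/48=3157/16 = 197.31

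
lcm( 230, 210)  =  4830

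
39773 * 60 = 2386380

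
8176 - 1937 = 6239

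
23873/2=11936+1/2 = 11936.50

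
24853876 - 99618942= - 74765066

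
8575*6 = 51450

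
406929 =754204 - 347275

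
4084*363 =1482492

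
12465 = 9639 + 2826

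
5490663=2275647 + 3215016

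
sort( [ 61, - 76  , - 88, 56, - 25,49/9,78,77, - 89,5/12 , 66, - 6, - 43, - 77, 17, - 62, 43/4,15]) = [ - 89, - 88, - 77, - 76,-62 , - 43,-25, - 6, 5/12, 49/9, 43/4  ,  15, 17, 56,61,66,  77,78 ] 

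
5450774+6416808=11867582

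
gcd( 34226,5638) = 2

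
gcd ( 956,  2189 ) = 1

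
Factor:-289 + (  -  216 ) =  - 505 =-5^1*101^1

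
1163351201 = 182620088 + 980731113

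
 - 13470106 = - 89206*151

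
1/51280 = 1/51280 = 0.00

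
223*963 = 214749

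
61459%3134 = 1913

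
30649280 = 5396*5680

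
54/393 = 18/131= 0.14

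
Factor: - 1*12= - 12 =- 2^2*3^1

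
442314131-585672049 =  - 143357918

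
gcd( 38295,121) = 1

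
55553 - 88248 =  - 32695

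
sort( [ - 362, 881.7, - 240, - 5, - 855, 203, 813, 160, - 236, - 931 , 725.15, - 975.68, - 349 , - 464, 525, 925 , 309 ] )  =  [-975.68, - 931, - 855, - 464,  -  362, - 349,- 240, - 236,- 5 , 160, 203,309,525, 725.15, 813, 881.7, 925 ] 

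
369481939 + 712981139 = 1082463078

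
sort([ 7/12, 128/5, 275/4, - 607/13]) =[ - 607/13, 7/12, 128/5,275/4]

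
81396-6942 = 74454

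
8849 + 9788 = 18637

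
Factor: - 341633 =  - 67^1* 5099^1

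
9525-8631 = 894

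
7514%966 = 752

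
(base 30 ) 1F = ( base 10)45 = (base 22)21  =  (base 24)1l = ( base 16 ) 2D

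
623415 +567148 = 1190563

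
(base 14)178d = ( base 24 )78H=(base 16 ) 1091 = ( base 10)4241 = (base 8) 10221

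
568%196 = 176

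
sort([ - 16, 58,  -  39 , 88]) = [  -  39, - 16 , 58, 88 ] 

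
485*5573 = 2702905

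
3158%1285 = 588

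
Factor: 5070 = 2^1*3^1*5^1 * 13^2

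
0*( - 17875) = 0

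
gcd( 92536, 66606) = 2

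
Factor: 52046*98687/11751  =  5136263602/11751= 2^1 * 3^(  -  1)*29^1*41^1*53^1*83^1 * 491^1*3917^( - 1 )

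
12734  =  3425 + 9309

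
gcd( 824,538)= 2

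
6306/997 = 6 + 324/997=6.32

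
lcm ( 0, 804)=0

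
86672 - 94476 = - 7804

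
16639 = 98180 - 81541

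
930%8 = 2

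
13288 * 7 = 93016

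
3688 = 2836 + 852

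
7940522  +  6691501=14632023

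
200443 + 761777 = 962220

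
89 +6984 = 7073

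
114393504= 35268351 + 79125153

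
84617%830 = 787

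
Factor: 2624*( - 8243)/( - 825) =21629632/825 = 2^6*3^( - 1 ) * 5^ ( - 2)*11^( - 1) * 41^1*8243^1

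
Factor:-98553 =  - 3^1*7^1*13^1*19^2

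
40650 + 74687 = 115337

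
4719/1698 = 1573/566 = 2.78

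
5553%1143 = 981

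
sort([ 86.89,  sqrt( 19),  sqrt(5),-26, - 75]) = [ - 75, - 26, sqrt(5) , sqrt( 19),86.89] 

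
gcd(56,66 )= 2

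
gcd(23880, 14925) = 2985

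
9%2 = 1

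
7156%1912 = 1420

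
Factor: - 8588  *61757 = - 2^2*19^1*113^1 * 61757^1 = - 530369116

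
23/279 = 23/279 = 0.08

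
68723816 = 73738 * 932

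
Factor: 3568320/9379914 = 2^5*3^2 * 5^1*7^1*59^1*1563319^(-1) = 594720/1563319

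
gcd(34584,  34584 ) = 34584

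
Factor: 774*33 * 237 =2^1*3^4*11^1*43^1*79^1 = 6053454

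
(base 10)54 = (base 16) 36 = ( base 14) 3C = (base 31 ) 1n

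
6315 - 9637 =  - 3322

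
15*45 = 675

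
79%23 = 10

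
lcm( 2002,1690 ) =130130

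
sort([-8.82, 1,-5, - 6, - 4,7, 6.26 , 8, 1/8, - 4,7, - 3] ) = [-8.82,- 6,-5,  -  4,-4, - 3, 1/8,1,  6.26 , 7, 7, 8] 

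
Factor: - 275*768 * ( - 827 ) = 2^8*3^1*5^2*11^1*827^1 = 174662400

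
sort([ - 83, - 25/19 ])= [ -83,-25/19]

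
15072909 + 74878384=89951293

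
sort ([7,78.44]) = [ 7, 78.44 ]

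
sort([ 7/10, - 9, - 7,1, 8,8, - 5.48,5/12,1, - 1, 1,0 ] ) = [ - 9, - 7,-5.48, - 1,0, 5/12, 7/10,  1, 1, 1,8,8]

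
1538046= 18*85447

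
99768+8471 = 108239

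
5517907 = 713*7739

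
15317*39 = 597363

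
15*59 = 885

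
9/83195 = 9/83195 =0.00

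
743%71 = 33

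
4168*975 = 4063800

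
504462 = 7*72066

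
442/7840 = 221/3920 = 0.06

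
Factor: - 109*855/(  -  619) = 93195/619 = 3^2*5^1 * 19^1*109^1 * 619^( - 1)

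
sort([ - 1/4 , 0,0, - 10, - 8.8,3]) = [ - 10, - 8.8 , - 1/4, 0,0, 3]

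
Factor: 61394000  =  2^4*5^3 * 30697^1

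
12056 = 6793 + 5263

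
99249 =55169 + 44080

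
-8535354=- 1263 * 6758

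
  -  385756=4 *(-96439 )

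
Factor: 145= 5^1*29^1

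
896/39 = 896/39 = 22.97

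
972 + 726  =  1698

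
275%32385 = 275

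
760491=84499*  9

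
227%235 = 227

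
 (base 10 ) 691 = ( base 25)12g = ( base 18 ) 227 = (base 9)847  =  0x2b3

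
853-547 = 306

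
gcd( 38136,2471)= 7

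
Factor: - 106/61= -2^1 *53^1*61^ (-1)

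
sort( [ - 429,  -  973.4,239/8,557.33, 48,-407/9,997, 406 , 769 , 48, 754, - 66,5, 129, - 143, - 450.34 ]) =[-973.4  , - 450.34, - 429, - 143, - 66, -407/9 , 5, 239/8, 48,48, 129,  406,  557.33,  754,  769,997] 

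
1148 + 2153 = 3301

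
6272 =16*392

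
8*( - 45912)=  - 367296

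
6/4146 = 1/691= 0.00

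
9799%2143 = 1227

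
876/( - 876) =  - 1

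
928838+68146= 996984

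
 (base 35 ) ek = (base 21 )136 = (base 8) 776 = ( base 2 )111111110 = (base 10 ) 510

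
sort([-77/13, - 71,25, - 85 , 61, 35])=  [ - 85 ,  -  71 , - 77/13 , 25, 35 , 61 ] 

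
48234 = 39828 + 8406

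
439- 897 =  - 458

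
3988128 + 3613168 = 7601296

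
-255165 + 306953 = 51788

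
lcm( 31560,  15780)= 31560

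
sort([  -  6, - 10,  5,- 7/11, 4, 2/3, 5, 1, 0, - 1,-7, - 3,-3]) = [ - 10, - 7,-6, - 3, - 3,  -  1,-7/11 , 0, 2/3 , 1 , 4,5,5]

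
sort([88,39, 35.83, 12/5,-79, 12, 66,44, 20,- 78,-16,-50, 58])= [-79, - 78, - 50, - 16,12/5,12, 20, 35.83, 39, 44, 58,66,88 ] 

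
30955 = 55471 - 24516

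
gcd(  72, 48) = 24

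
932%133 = 1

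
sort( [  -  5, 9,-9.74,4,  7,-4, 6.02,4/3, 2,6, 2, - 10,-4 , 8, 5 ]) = [-10 ,-9.74,-5, - 4,  -  4, 4/3,2,  2, 4,5,  6,6.02, 7, 8,9]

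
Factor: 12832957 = 12832957^1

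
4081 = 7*583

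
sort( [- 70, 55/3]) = [ - 70, 55/3]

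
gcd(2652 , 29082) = 6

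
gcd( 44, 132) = 44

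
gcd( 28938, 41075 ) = 53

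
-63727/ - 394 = 63727/394 = 161.74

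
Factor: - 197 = -197^1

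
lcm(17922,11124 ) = 322596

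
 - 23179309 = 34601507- 57780816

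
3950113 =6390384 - 2440271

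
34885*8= 279080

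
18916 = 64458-45542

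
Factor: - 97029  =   - 3^2*10781^1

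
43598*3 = 130794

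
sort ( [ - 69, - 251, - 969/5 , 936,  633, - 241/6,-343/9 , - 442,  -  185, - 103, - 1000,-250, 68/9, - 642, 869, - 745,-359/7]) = [ - 1000,-745,-642, - 442, - 251, - 250, - 969/5, - 185, - 103 ,-69,  -  359/7, - 241/6, - 343/9, 68/9,  633, 869 , 936 ]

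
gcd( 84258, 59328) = 18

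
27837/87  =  319 + 28/29   =  319.97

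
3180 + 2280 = 5460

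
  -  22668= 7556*( - 3 )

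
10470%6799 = 3671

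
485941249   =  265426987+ 220514262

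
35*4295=150325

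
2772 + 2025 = 4797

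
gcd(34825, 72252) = 1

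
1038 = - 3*( - 346 ) 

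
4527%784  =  607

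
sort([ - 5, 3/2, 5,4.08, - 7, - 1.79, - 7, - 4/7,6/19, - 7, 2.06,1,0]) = [ - 7, - 7, - 7, - 5,  -  1.79,  -  4/7,  0, 6/19, 1,3/2,2.06,4.08, 5 ] 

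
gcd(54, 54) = 54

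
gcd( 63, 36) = 9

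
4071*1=4071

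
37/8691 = 37/8691= 0.00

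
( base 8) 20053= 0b10000000101011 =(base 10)8235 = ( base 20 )10BF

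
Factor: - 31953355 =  - 5^1*7^1*912953^1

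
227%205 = 22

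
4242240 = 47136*90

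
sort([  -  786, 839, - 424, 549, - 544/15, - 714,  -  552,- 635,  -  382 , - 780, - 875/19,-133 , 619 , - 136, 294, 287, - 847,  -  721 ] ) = [-847,-786, - 780,-721, - 714,  -  635, - 552, - 424,-382, - 136, - 133, -875/19 , - 544/15, 287, 294,  549, 619, 839] 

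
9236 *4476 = 41340336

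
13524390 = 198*68305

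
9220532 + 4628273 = 13848805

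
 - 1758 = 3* ( - 586) 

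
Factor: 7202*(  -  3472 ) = -25005344 = -  2^5*7^1  *  13^1*31^1* 277^1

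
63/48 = 1 + 5/16 = 1.31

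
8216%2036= 72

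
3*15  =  45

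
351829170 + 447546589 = 799375759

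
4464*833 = 3718512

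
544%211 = 122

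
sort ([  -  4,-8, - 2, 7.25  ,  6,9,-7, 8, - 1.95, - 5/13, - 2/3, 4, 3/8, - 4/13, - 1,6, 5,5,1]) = [ - 8,-7 , - 4,-2,-1.95, - 1, - 2/3,-5/13, - 4/13,3/8,1,4,5,5,6,6,7.25 , 8,9]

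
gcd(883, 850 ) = 1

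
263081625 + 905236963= 1168318588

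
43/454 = 43/454 = 0.09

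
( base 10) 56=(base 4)320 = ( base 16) 38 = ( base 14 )40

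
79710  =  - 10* ( - 7971)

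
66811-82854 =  - 16043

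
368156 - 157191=210965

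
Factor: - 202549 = -202549^1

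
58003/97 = 597 + 94/97 = 597.97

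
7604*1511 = 11489644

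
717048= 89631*8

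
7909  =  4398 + 3511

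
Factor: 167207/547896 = 2^( - 3) * 3^( - 1 )*37^(-1)*271^1 =271/888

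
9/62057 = 9/62057 = 0.00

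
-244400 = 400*(-611) 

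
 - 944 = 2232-3176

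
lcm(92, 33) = 3036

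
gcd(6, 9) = 3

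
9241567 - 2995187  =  6246380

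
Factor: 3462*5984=2^6*3^1 * 11^1*17^1*577^1 = 20716608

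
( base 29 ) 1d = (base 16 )2a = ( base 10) 42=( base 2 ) 101010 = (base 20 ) 22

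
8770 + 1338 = 10108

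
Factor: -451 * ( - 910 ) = 2^1 * 5^1*7^1*11^1 * 13^1*41^1 = 410410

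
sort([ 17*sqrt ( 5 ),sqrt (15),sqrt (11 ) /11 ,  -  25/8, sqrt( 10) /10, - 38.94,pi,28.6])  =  [ - 38.94, - 25/8, sqrt (11) /11, sqrt(10) /10,pi,sqrt( 15),28.6, 17*sqrt(5)] 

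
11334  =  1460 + 9874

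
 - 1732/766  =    -  3 + 283/383 = - 2.26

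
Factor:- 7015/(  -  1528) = 2^ ( - 3 ) * 5^1*23^1*61^1*191^( - 1) 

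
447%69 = 33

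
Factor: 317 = 317^1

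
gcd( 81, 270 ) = 27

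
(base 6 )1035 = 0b11101111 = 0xEF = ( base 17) e1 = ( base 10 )239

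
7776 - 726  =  7050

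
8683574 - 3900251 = 4783323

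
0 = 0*4794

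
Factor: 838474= 2^1 * 7^1*13^1*17^1*271^1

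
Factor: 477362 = 2^1*238681^1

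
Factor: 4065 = 3^1 *5^1*271^1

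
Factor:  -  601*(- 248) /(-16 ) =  - 2^(-1)*31^1*601^1=- 18631/2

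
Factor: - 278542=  - 2^1*11^2* 1151^1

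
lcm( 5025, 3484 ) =261300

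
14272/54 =7136/27 = 264.30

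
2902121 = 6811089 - 3908968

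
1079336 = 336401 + 742935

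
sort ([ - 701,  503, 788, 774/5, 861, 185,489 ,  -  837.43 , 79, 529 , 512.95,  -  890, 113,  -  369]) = [ -890,- 837.43, - 701, - 369 , 79, 113, 774/5,185, 489,503, 512.95, 529, 788, 861 ] 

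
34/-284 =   -  1 + 125/142 = -0.12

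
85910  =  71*1210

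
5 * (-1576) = -7880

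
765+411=1176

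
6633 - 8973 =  - 2340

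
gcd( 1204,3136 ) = 28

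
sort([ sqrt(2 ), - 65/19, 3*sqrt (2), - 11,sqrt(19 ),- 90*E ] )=[ - 90 * E,- 11, - 65/19 , sqrt(2),3 * sqrt(2),sqrt( 19 )]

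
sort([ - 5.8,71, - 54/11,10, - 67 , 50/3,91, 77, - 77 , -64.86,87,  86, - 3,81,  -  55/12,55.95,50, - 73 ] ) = [ - 77, - 73, - 67, - 64.86,-5.8,-54/11 ,-55/12,- 3,10,50/3,50,55.95,71,77 , 81,86,87,91]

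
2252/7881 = 2252/7881 = 0.29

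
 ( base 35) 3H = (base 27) 4E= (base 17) 73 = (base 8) 172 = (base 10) 122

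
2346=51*46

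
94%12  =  10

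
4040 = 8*505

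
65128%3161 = 1908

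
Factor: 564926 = 2^1*23^1*12281^1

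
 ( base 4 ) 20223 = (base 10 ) 555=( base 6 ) 2323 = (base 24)N3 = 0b1000101011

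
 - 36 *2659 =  - 95724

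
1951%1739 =212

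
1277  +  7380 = 8657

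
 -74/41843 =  - 74/41843 = - 0.00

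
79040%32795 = 13450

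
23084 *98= 2262232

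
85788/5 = 85788/5 = 17157.60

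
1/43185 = 1/43185 = 0.00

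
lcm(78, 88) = 3432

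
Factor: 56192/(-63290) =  - 28096/31645 = - 2^6*5^( - 1) * 439^1*6329^( - 1) 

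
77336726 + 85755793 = 163092519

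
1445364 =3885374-2440010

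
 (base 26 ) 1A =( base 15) 26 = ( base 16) 24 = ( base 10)36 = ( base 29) 17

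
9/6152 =9/6152=0.00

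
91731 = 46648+45083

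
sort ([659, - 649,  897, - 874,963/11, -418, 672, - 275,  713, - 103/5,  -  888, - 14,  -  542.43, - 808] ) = [ - 888, - 874,- 808, - 649, - 542.43, - 418, - 275, - 103/5, - 14,963/11, 659, 672, 713,897]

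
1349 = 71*19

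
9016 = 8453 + 563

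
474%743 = 474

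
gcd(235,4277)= 47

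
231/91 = 2 + 7/13 = 2.54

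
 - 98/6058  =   - 49/3029 = - 0.02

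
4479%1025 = 379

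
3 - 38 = -35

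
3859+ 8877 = 12736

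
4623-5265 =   -  642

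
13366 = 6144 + 7222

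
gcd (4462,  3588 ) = 46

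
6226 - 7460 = -1234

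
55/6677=5/607 =0.01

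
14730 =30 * 491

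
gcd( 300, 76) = 4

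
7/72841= 7/72841= 0.00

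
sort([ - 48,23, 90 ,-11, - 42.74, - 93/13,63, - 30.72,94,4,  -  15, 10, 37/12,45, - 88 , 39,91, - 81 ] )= [ - 88,-81,  -  48,-42.74, - 30.72, - 15, - 11 ,-93/13, 37/12,4,10 , 23,39,45,63, 90, 91,94 ]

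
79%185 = 79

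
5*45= 225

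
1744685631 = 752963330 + 991722301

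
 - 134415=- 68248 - 66167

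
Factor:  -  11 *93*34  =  -2^1*3^1*11^1*  17^1*31^1= - 34782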